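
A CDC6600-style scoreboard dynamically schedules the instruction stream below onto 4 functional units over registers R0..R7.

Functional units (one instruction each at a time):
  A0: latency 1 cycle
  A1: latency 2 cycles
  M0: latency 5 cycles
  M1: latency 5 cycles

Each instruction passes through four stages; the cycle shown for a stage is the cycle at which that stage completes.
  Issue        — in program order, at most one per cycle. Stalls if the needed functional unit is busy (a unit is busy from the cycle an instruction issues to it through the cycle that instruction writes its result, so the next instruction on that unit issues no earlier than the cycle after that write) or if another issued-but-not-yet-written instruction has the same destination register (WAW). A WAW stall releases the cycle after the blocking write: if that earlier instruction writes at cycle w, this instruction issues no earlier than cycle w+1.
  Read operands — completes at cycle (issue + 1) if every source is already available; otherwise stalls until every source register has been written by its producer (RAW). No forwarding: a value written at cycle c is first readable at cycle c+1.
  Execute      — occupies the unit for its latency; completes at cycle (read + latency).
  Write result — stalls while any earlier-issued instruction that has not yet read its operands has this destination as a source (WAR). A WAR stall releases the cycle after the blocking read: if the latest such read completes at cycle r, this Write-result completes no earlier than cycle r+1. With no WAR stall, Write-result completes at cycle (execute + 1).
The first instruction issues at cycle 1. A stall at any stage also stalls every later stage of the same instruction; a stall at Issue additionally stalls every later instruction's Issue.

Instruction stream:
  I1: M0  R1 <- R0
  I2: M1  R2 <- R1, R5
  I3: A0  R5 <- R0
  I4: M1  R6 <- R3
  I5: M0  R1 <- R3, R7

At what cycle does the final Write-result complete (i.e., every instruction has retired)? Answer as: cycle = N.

I1 -> (1, 2, 7, 8)
I2 -> (2, 9, 14, 15)  // RAW R1: wait I1 write@8
I3 -> (3, 4, 5, 10)  // WAR R5: wait I2 read@9
I4 -> (16, 17, 22, 23)  // struct: M1 busy until I2 writes@15
I5 -> (17, 18, 23, 24)

cycle = 24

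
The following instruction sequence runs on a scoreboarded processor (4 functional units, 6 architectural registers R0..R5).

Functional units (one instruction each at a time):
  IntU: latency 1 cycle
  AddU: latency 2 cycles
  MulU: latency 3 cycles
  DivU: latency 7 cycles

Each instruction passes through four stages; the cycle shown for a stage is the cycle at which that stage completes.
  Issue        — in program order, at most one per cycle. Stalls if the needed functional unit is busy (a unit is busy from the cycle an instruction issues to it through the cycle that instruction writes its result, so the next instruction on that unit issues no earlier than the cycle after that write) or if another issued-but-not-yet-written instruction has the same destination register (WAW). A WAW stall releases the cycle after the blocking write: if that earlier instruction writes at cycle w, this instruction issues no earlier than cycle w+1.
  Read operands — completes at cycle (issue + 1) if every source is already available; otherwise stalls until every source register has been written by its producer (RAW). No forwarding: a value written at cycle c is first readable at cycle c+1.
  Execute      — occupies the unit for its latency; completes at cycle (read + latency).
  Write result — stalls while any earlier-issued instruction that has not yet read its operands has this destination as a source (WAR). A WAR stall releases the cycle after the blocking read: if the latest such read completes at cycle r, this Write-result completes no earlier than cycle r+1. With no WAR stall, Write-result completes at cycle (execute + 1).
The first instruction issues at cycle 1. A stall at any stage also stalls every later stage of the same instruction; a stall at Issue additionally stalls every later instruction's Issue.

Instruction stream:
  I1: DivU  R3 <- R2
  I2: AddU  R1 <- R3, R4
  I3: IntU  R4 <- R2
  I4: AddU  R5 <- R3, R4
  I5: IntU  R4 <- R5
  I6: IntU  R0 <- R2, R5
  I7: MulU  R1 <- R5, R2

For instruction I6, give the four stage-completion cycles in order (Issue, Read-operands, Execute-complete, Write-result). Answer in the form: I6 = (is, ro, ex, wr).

I6 = (23, 24, 25, 26)

I1  is:1  ro:2  ex:9  wr:10
I2  is:2  ro:11  ex:13  wr:14  — RAW R3: wait I1 write@10
I3  is:3  ro:4  ex:5  wr:12  — WAR R4: wait I2 read@11
I4  is:15  ro:16  ex:18  wr:19  — struct: AddU busy until I2 writes@14
I5  is:16  ro:20  ex:21  wr:22  — RAW R5: wait I4 write@19
I6  is:23  ro:24  ex:25  wr:26  — struct: IntU busy until I5 writes@22
I7  is:24  ro:25  ex:28  wr:29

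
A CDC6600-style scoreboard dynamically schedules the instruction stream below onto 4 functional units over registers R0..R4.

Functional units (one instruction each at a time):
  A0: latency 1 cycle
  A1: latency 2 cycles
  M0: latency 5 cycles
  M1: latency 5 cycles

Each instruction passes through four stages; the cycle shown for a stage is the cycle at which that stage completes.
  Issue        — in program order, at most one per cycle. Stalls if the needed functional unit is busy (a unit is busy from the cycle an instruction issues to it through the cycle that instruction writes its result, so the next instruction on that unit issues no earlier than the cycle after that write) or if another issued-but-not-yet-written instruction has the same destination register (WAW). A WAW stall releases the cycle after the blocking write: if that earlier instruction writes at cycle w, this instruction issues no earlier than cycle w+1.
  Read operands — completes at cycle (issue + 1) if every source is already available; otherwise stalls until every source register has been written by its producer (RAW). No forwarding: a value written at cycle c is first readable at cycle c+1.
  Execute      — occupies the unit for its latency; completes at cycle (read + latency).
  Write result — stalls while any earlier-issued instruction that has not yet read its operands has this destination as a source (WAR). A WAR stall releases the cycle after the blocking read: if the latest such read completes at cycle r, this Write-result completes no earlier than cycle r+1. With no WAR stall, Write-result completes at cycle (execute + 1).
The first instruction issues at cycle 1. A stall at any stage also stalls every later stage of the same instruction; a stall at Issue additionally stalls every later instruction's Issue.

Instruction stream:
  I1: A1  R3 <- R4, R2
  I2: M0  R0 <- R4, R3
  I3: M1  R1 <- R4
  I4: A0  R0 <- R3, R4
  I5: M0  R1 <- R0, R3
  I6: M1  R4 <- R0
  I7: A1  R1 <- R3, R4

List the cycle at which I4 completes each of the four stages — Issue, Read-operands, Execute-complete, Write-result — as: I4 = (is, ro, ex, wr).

I4 = (13, 14, 15, 16)

[1] I1 dispatched to A1
[2] I1 operands ready; I2 dispatched to M0
[3] I3 dispatched to M1
[4] I1 complete; I3 operands ready
[5] R3←I1
[6] I2 operands ready
[9] I3 complete
[10] R1←I3
[11] I2 complete
[12] R0←I2
[13] I4 dispatched to A0
[14] I4 operands ready; I5 dispatched to M0
[15] I4 complete; I6 dispatched to M1
[16] R0←I4
[17] I5 operands ready; I6 operands ready
[22] I5 complete; I6 complete
[23] R1←I5; R4←I6
[24] I7 dispatched to A1
[25] I7 operands ready
[27] I7 complete
[28] R1←I7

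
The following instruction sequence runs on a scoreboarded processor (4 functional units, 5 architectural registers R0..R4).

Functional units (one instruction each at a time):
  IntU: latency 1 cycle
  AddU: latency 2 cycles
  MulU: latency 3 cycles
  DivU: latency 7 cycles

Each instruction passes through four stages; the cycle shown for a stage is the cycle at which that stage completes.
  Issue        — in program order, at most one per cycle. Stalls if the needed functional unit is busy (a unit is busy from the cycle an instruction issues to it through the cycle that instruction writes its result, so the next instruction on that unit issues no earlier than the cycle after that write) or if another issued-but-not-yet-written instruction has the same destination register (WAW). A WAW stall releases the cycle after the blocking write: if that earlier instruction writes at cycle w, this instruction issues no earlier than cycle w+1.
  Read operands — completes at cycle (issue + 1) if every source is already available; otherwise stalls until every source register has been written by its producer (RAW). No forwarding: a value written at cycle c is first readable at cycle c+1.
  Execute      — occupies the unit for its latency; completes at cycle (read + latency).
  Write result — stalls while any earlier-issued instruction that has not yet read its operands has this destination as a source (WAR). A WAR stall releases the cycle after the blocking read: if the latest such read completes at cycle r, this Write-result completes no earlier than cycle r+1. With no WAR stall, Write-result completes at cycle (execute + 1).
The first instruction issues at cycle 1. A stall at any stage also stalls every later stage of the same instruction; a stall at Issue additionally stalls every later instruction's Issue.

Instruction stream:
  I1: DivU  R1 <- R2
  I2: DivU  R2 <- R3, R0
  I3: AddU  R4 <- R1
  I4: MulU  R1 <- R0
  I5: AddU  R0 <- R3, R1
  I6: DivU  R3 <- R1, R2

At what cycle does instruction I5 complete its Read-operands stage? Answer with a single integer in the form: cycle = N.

cycle = 19

  I1 | 1 | 2 | 9 | 10
  I2 | 11 | 12 | 19 | 20   struct: DivU busy until I1 writes@10
  I3 | 12 | 13 | 15 | 16
  I4 | 13 | 14 | 17 | 18
  I5 | 17 | 19 | 21 | 22   struct: AddU busy until I3 writes@16 · RAW R1: wait I4 write@18
  I6 | 21 | 22 | 29 | 30   struct: DivU busy until I2 writes@20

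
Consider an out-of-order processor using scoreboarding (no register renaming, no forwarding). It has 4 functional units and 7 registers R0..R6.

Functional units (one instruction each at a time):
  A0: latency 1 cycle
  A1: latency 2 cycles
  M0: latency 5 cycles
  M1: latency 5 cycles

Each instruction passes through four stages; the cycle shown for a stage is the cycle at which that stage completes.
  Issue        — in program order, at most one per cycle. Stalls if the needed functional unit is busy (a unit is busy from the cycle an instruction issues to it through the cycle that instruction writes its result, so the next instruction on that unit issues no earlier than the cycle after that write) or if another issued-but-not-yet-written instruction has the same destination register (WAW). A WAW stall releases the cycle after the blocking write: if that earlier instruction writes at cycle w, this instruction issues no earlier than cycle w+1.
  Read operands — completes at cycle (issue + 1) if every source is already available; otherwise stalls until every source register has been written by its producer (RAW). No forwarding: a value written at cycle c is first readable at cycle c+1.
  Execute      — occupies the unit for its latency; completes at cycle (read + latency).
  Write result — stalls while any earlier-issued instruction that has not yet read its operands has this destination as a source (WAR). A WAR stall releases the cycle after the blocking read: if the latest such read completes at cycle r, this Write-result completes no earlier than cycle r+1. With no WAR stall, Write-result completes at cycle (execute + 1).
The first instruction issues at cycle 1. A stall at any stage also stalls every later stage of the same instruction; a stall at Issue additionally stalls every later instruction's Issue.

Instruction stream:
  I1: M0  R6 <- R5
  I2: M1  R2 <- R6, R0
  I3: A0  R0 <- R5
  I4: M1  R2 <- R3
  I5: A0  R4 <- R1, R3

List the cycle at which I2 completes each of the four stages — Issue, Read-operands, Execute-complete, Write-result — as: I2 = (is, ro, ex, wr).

c1: I1 dispatched to M0
c2: I1 operands ready; I2 dispatched to M1
c3: I3 dispatched to A0
c4: I3 operands ready
c5: I3 complete
c7: I1 complete
c8: R6←I1
c9: I2 operands ready
c10: R0←I3
c14: I2 complete
c15: R2←I2
c16: I4 dispatched to M1
c17: I4 operands ready; I5 dispatched to A0
c18: I5 operands ready
c19: I5 complete
c20: R4←I5
c22: I4 complete
c23: R2←I4

I2 = (2, 9, 14, 15)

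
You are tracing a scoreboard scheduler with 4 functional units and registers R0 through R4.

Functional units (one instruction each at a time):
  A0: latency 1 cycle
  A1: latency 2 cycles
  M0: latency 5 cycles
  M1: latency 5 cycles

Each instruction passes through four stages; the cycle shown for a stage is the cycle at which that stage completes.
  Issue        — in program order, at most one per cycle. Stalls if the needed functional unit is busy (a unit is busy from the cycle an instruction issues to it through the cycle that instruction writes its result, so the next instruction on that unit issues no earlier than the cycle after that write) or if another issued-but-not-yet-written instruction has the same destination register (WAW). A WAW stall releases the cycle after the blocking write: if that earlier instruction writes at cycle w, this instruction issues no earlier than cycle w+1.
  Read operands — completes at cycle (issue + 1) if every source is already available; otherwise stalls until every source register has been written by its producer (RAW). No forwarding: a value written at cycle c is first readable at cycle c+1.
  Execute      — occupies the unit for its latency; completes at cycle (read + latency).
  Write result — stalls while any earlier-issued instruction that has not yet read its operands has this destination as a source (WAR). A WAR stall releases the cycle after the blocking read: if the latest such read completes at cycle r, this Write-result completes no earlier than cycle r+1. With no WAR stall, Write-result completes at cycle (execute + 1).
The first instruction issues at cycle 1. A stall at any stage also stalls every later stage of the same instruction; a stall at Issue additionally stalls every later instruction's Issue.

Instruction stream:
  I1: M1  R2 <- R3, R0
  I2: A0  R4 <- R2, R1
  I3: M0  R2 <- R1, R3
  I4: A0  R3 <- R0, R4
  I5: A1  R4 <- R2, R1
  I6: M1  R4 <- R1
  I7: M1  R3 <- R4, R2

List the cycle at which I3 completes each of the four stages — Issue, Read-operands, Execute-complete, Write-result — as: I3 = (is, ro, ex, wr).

I3 = (9, 10, 15, 16)

c1: I1 dispatched to M1
c2: I1 operands ready; I2 dispatched to A0
c7: I1 complete
c8: R2←I1
c9: I2 operands ready; I3 dispatched to M0
c10: I2 complete; I3 operands ready
c11: R4←I2
c12: I4 dispatched to A0
c13: I4 operands ready; I5 dispatched to A1
c14: I4 complete
c15: I3 complete; R3←I4
c16: R2←I3
c17: I5 operands ready
c19: I5 complete
c20: R4←I5
c21: I6 dispatched to M1
c22: I6 operands ready
c27: I6 complete
c28: R4←I6
c29: I7 dispatched to M1
c30: I7 operands ready
c35: I7 complete
c36: R3←I7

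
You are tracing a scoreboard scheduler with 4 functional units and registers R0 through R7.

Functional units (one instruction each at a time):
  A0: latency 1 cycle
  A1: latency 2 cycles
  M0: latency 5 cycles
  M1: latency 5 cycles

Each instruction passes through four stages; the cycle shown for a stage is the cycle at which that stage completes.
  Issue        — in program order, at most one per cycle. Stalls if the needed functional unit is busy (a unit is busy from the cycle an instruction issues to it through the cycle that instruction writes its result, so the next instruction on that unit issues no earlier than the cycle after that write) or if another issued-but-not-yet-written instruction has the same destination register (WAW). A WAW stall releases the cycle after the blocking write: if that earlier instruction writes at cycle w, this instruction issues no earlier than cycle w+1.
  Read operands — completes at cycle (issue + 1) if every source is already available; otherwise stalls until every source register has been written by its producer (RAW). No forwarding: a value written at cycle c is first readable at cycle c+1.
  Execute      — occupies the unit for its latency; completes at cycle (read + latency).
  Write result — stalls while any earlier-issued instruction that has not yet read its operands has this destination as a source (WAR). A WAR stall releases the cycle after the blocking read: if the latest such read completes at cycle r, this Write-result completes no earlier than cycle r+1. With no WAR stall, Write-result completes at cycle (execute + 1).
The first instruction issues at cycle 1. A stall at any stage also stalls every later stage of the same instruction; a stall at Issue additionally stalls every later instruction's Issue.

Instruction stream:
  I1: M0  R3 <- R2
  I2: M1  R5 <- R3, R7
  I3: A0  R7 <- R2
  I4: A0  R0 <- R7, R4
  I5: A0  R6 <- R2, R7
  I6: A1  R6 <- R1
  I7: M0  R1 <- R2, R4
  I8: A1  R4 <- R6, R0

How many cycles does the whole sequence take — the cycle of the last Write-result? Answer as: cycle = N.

cycle = 28

cycle 1: I1→M0
cycle 2: I1 RO · I2→M1
cycle 3: I3→A0
cycle 4: I3 RO
cycle 5: I3 EX
cycle 7: I1 EX
cycle 8: I1 WR R3
cycle 9: I2 RO
cycle 10: I3 WR R7
cycle 11: I4→A0
cycle 12: I4 RO
cycle 13: I4 EX
cycle 14: I2 EX · I4 WR R0
cycle 15: I2 WR R5 · I5→A0
cycle 16: I5 RO
cycle 17: I5 EX
cycle 18: I5 WR R6
cycle 19: I6→A1
cycle 20: I6 RO · I7→M0
cycle 21: I7 RO
cycle 22: I6 EX
cycle 23: I6 WR R6
cycle 24: I8→A1
cycle 25: I8 RO
cycle 26: I7 EX
cycle 27: I7 WR R1 · I8 EX
cycle 28: I8 WR R4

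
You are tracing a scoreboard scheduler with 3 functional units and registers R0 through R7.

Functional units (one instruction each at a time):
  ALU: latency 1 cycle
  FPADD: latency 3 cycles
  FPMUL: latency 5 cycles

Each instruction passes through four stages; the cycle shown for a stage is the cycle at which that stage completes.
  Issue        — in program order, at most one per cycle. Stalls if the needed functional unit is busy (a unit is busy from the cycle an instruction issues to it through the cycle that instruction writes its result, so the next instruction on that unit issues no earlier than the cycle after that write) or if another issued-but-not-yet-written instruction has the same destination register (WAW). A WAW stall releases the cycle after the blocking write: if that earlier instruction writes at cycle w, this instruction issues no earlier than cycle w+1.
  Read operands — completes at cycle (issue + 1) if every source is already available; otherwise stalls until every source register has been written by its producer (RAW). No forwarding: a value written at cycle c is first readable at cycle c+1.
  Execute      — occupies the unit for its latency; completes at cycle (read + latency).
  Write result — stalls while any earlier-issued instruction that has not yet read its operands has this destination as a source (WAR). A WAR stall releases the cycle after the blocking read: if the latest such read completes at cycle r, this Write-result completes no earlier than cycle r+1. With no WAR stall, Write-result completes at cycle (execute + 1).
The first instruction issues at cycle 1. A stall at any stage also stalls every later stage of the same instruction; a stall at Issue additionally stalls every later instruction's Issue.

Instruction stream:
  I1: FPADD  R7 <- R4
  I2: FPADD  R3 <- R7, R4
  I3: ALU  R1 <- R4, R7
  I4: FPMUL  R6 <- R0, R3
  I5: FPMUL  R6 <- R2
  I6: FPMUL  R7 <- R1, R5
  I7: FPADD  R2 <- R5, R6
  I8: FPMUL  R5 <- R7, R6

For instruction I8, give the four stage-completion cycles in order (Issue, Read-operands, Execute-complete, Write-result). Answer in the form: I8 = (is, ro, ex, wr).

[I1] 1/2/5/6
[I2] 7/8/11/12  (struct: FPADD busy until I1 writes@6)
[I3] 8/9/10/11
[I4] 9/13/18/19  (RAW R3: wait I2 write@12)
[I5] 20/21/26/27  (struct: FPMUL busy until I4 writes@19)
[I6] 28/29/34/35  (struct: FPMUL busy until I5 writes@27)
[I7] 29/30/33/34
[I8] 36/37/42/43  (struct: FPMUL busy until I6 writes@35)

I8 = (36, 37, 42, 43)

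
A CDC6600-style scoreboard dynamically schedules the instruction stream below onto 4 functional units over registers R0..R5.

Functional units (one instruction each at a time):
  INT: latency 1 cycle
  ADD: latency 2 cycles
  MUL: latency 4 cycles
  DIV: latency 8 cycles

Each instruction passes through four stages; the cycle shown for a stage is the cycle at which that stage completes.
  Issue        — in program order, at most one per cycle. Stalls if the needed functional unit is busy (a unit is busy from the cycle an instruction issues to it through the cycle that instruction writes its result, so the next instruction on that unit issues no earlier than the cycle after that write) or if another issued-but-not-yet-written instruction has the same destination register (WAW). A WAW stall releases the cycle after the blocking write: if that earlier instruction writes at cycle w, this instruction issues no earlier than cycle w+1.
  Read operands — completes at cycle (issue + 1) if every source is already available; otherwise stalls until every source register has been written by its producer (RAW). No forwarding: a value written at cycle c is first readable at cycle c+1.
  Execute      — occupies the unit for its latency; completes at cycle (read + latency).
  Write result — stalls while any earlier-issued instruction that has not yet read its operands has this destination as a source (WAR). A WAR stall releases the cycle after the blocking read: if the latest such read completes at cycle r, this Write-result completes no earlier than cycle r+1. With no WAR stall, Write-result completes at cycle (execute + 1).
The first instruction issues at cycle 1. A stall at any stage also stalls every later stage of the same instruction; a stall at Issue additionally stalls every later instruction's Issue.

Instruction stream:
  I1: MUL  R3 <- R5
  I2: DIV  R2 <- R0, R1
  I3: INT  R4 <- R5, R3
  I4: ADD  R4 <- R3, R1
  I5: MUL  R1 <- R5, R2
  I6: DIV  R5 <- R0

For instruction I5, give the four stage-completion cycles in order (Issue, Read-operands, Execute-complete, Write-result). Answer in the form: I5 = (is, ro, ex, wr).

[1] issue I1 (MUL)
[2] I1 read-ops; issue I2 (DIV)
[3] I2 read-ops; issue I3 (INT)
[6] I1 finished on MUL
[7] I1→R3
[8] I3 read-ops
[9] I3 finished on INT
[10] I3→R4
[11] I2 finished on DIV; issue I4 (ADD)
[12] I2→R2; I4 read-ops; issue I5 (MUL)
[13] I5 read-ops; issue I6 (DIV)
[14] I4 finished on ADD; I6 read-ops
[15] I4→R4
[17] I5 finished on MUL
[18] I5→R1
[22] I6 finished on DIV
[23] I6→R5

I5 = (12, 13, 17, 18)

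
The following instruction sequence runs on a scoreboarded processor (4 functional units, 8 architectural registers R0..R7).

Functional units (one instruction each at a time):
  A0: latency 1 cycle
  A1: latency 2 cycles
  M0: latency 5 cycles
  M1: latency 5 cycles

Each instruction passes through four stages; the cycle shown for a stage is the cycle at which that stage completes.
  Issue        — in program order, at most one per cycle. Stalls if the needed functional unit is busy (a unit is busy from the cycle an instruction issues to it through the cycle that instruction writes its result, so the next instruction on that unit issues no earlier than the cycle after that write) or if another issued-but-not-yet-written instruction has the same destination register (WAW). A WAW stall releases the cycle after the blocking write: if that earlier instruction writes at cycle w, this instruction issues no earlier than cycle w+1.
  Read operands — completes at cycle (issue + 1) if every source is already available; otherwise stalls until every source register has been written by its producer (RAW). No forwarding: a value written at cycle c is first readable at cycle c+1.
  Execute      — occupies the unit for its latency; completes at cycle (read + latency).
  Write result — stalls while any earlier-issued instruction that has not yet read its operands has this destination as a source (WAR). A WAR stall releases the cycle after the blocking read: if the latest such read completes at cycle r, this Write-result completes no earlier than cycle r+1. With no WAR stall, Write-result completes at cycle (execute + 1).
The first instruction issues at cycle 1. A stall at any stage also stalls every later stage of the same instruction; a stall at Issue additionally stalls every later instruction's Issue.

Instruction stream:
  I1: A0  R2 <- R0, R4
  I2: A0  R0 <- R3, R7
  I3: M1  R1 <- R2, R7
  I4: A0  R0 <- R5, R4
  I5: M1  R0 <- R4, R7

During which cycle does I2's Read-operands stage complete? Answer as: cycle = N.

cycle = 6

I1 -> (1, 2, 3, 4)
I2 -> (5, 6, 7, 8)  // struct: A0 busy until I1 writes@4
I3 -> (6, 7, 12, 13)
I4 -> (9, 10, 11, 12)  // struct: A0 busy until I2 writes@8
I5 -> (14, 15, 20, 21)  // struct: M1 busy until I3 writes@13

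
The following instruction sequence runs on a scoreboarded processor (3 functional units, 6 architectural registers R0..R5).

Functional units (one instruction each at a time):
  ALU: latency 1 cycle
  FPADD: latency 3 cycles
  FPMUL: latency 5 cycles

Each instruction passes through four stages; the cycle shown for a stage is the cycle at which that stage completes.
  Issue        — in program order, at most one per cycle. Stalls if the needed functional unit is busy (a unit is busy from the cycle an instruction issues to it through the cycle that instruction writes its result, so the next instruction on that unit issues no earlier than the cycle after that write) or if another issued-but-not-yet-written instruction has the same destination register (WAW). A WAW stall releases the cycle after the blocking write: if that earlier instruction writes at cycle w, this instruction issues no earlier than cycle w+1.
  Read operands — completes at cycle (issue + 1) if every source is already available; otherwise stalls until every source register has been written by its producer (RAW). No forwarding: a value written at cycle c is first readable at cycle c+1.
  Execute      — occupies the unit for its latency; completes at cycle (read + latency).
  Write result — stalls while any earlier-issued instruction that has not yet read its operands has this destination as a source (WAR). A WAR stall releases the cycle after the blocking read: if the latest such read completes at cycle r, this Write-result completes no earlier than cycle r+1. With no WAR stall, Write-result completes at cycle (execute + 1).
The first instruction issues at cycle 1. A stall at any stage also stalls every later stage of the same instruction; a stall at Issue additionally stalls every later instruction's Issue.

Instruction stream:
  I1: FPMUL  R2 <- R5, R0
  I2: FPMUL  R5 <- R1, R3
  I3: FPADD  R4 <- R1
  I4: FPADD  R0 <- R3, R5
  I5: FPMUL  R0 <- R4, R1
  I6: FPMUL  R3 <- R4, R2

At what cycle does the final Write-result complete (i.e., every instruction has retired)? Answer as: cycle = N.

[1] I1 issues→FPMUL
[2] I1 reads
[7] I1 exec-done
[8] I1 writes R2
[9] I2 issues→FPMUL
[10] I2 reads · I3 issues→FPADD
[11] I3 reads
[14] I3 exec-done
[15] I2 exec-done · I3 writes R4
[16] I2 writes R5 · I4 issues→FPADD
[17] I4 reads
[20] I4 exec-done
[21] I4 writes R0
[22] I5 issues→FPMUL
[23] I5 reads
[28] I5 exec-done
[29] I5 writes R0
[30] I6 issues→FPMUL
[31] I6 reads
[36] I6 exec-done
[37] I6 writes R3

cycle = 37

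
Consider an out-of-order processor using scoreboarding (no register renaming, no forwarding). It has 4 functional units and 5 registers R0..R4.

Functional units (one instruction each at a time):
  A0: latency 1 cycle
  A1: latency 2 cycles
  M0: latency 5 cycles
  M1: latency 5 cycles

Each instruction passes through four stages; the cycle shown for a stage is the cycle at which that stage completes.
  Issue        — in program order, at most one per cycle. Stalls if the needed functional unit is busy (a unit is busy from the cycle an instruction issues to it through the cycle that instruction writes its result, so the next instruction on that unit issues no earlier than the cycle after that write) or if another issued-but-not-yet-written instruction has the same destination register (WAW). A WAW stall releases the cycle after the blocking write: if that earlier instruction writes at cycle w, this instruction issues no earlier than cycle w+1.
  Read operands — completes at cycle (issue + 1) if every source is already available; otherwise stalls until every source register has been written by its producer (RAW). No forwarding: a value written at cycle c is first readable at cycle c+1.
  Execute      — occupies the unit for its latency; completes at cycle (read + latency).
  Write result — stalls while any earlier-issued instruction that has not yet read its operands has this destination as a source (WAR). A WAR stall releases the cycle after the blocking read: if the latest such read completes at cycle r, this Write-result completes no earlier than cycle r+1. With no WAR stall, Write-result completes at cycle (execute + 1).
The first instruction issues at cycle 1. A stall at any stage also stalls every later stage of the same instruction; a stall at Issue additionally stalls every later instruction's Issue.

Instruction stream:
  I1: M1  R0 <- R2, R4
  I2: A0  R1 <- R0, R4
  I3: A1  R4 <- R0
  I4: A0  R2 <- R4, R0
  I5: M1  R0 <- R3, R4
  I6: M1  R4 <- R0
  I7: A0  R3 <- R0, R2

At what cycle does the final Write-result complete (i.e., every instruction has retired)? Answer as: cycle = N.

cycle = 28

c1: issue I1 (M1)
c2: I1 read-ops, issue I2 (A0)
c3: issue I3 (A1)
c7: I1 finished on M1
c8: I1→R0
c9: I2 read-ops, I3 read-ops
c10: I2 finished on A0
c11: I2→R1, I3 finished on A1
c12: I3→R4, issue I4 (A0)
c13: I4 read-ops, issue I5 (M1)
c14: I4 finished on A0, I5 read-ops
c15: I4→R2
c19: I5 finished on M1
c20: I5→R0
c21: issue I6 (M1)
c22: I6 read-ops, issue I7 (A0)
c23: I7 read-ops
c24: I7 finished on A0
c25: I7→R3
c27: I6 finished on M1
c28: I6→R4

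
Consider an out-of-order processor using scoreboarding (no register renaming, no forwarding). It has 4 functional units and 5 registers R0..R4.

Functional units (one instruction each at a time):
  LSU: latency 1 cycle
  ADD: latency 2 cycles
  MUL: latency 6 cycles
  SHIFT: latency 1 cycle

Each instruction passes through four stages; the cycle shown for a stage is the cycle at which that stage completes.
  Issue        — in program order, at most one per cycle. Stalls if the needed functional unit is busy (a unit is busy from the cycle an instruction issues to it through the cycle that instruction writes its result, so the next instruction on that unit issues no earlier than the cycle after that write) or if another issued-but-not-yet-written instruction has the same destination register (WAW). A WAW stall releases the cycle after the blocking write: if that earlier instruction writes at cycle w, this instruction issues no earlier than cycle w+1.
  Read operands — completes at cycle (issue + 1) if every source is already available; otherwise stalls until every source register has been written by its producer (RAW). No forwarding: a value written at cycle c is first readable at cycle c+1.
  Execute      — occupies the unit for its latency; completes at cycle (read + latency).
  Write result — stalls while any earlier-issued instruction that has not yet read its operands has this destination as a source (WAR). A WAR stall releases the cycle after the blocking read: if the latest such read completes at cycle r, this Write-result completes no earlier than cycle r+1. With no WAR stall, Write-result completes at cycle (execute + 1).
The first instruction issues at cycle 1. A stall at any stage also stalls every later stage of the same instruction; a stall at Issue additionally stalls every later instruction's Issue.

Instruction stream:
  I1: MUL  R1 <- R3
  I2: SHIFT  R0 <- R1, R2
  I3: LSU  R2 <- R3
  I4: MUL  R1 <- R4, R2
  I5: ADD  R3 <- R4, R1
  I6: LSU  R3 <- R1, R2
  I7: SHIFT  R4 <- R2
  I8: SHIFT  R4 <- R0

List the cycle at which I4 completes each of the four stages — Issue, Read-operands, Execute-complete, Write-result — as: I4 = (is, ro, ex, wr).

I4 = (10, 12, 18, 19)

t=1  I1 dispatched to MUL
t=2  I1 operands ready | I2 dispatched to SHIFT
t=3  I3 dispatched to LSU
t=4  I3 operands ready
t=5  I3 complete
t=8  I1 complete
t=9  R1←I1
t=10  I2 operands ready | I4 dispatched to MUL
t=11  I2 complete | R2←I3 | I5 dispatched to ADD
t=12  R0←I2 | I4 operands ready
t=18  I4 complete
t=19  R1←I4
t=20  I5 operands ready
t=22  I5 complete
t=23  R3←I5
t=24  I6 dispatched to LSU
t=25  I6 operands ready | I7 dispatched to SHIFT
t=26  I6 complete | I7 operands ready
t=27  R3←I6 | I7 complete
t=28  R4←I7
t=29  I8 dispatched to SHIFT
t=30  I8 operands ready
t=31  I8 complete
t=32  R4←I8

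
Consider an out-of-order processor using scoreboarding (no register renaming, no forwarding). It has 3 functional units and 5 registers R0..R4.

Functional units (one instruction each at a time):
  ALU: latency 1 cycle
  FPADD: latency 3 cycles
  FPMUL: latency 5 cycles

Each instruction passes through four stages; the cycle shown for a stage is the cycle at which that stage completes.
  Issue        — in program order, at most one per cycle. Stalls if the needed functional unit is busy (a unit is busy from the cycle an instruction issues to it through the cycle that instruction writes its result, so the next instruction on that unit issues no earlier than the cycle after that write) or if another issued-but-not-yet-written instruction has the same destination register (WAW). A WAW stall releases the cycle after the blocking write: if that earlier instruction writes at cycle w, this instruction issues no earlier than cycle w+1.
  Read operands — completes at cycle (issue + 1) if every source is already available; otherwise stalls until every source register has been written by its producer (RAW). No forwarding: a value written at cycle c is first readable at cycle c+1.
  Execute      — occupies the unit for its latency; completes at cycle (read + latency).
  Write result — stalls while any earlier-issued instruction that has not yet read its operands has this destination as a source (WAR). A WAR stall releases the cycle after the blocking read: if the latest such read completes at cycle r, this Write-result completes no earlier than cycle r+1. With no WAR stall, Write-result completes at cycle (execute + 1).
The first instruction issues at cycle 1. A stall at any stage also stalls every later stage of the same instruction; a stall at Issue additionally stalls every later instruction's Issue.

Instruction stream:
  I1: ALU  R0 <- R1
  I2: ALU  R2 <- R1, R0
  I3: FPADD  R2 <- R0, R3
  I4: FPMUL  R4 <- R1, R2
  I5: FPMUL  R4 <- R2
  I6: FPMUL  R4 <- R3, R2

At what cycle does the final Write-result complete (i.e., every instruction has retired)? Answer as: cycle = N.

cycle = 37

[I1] 1/2/3/4
[I2] 5/6/7/8  (struct: ALU busy until I1 writes@4)
[I3] 9/10/13/14  (WAW R2: wait I2 write@8)
[I4] 10/15/20/21  (RAW R2: wait I3 write@14)
[I5] 22/23/28/29  (struct: FPMUL busy until I4 writes@21)
[I6] 30/31/36/37  (struct: FPMUL busy until I5 writes@29)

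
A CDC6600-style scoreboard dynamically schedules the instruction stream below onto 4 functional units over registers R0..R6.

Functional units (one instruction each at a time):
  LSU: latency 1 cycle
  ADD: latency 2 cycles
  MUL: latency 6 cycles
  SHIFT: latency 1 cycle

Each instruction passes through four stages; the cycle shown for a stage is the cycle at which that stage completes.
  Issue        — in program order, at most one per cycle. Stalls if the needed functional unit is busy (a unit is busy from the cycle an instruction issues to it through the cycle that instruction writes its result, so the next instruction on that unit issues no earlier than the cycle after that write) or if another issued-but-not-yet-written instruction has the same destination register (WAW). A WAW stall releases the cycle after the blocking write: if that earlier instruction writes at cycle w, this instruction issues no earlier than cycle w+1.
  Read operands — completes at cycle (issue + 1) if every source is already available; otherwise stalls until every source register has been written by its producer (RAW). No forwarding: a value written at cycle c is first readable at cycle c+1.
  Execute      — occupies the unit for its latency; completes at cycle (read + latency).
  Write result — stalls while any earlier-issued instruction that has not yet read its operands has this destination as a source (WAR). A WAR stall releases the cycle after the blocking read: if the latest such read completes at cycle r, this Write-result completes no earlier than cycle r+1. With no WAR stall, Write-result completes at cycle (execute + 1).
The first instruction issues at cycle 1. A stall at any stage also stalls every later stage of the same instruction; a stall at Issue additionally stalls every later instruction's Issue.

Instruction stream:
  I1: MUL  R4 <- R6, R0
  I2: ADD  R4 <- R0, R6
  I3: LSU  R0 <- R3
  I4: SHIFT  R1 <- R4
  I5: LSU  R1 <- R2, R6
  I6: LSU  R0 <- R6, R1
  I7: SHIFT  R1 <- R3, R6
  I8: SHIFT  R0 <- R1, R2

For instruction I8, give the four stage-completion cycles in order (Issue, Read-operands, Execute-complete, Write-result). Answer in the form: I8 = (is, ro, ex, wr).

I8 = (27, 28, 29, 30)

[1] I1 dispatched to MUL
[2] I1 operands ready
[8] I1 complete
[9] R4←I1
[10] I2 dispatched to ADD
[11] I2 operands ready; I3 dispatched to LSU
[12] I3 operands ready; I4 dispatched to SHIFT
[13] I2 complete; I3 complete
[14] R4←I2; R0←I3
[15] I4 operands ready
[16] I4 complete
[17] R1←I4
[18] I5 dispatched to LSU
[19] I5 operands ready
[20] I5 complete
[21] R1←I5
[22] I6 dispatched to LSU
[23] I6 operands ready; I7 dispatched to SHIFT
[24] I6 complete; I7 operands ready
[25] R0←I6; I7 complete
[26] R1←I7
[27] I8 dispatched to SHIFT
[28] I8 operands ready
[29] I8 complete
[30] R0←I8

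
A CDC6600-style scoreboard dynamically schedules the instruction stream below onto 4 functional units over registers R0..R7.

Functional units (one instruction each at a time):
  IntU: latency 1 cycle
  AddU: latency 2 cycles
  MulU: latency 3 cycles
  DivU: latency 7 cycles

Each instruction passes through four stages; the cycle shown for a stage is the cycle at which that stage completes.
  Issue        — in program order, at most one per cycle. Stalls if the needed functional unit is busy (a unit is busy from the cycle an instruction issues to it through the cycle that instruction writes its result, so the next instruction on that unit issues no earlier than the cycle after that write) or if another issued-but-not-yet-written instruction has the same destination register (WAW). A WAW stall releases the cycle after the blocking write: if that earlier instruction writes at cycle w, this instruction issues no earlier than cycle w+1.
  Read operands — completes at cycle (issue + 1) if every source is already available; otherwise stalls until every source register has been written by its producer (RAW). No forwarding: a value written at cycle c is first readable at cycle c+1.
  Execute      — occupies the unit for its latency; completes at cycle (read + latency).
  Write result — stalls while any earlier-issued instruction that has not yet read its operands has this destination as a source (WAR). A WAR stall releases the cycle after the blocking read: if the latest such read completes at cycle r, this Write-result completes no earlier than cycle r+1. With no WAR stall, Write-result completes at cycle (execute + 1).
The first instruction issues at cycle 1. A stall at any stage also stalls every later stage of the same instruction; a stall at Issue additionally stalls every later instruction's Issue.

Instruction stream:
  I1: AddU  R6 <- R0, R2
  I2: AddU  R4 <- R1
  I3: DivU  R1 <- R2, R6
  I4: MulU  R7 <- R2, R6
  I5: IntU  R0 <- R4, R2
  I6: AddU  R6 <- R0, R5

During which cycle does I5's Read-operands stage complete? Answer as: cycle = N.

cycle = 11

I1 -> (1, 2, 4, 5)
I2 -> (6, 7, 9, 10)  // struct: AddU busy until I1 writes@5
I3 -> (7, 8, 15, 16)
I4 -> (8, 9, 12, 13)
I5 -> (9, 11, 12, 13)  // RAW R4: wait I2 write@10
I6 -> (11, 14, 16, 17)  // struct: AddU busy until I2 writes@10, RAW R0: wait I5 write@13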